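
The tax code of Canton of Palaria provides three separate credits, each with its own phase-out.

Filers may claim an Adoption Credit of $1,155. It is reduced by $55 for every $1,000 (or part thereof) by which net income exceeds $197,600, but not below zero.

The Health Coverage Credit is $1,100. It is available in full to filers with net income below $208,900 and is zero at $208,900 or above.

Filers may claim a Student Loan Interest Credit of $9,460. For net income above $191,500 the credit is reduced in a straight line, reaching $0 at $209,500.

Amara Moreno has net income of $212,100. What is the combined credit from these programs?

Adoption Credit: income exceeds $197,600 by $14,500, which is 15 full-or-partial $1,000 increments; reduction = 15 × $55 = $825, leaving $330.
Health Coverage Credit: $212,100 meets or exceeds the $208,900 cutoff, so the credit is $0.
Student Loan Interest Credit: $212,100 is at or above $209,500, so the credit is $0.
Total: $330 + $0 + $0 = $330.

$330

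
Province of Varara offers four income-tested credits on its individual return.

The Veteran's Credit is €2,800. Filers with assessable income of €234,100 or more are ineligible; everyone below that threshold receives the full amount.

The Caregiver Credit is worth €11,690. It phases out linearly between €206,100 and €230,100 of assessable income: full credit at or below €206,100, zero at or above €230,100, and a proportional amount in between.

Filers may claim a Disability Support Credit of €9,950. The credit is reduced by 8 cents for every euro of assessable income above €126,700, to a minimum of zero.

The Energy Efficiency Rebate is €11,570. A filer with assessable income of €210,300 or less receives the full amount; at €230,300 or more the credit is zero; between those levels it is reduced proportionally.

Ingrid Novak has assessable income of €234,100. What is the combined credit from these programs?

Veteran's Credit: €234,100 meets or exceeds the €234,100 cutoff, so the credit is €0.
Caregiver Credit: €234,100 is at or above €230,100, so the credit is €0.
Disability Support Credit: 8% of the €107,400 excess over €126,700 is €8,592; credit = €9,950 − €8,592 = €1,358.
Energy Efficiency Rebate: €234,100 is at or above €230,300, so the credit is €0.
Total: €0 + €0 + €1,358 + €0 = €1,358.

€1,358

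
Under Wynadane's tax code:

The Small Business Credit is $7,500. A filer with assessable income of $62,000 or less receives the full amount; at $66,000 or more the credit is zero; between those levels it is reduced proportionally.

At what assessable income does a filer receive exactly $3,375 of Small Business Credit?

$3,375 is 3,375/7,500 of the full $7,500, so 4,125/7,500 of the $4,000 range has been used: income = $62,000 + $4,000 × 4,125/7,500 = $64,200.

$64,200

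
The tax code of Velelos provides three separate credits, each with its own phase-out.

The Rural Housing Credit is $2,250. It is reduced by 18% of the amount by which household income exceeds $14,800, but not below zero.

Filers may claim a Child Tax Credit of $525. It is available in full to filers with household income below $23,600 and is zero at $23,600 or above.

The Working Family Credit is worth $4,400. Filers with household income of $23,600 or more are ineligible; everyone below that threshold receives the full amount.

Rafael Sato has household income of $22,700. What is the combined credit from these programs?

Rural Housing Credit: 18% of the $7,900 excess over $14,800 is $1,422; credit = $2,250 − $1,422 = $828.
Child Tax Credit: $22,700 is below the $23,600 cutoff, so the full $525 applies.
Working Family Credit: $22,700 is below the $23,600 cutoff, so the full $4,400 applies.
Total: $828 + $525 + $4,400 = $5,753.

$5,753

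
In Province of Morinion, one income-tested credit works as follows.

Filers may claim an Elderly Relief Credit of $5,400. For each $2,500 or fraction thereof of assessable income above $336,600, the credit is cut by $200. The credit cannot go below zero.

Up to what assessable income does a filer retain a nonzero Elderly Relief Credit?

After 26 increments the reduction is 26 × $200 = $5,200, leaving $200; one more increment wipes it out. Increment 26 ends at excess 26 × $2,500 = $65,000, so the highest qualifying income is $336,600 + $65,000 = $401,600.

$401,600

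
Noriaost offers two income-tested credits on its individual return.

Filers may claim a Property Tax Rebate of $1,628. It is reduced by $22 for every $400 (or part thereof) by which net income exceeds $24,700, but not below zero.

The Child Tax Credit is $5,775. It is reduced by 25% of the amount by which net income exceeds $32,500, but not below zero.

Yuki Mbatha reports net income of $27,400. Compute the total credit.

$7,249

Property Tax Rebate: income exceeds $24,700 by $2,700, which is 7 full-or-partial $400 increments; reduction = 7 × $22 = $154, leaving $1,474.
Child Tax Credit: $27,400 is at or below the $32,500 threshold, so the full $5,775 applies.
Total: $1,474 + $5,775 = $7,249.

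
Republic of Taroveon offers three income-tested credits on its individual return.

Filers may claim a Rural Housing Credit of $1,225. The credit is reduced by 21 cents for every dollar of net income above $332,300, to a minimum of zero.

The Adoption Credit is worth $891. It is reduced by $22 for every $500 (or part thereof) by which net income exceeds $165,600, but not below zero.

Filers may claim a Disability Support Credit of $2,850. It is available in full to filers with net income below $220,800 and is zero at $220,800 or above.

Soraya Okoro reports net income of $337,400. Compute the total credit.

$154

Rural Housing Credit: 21% of the $5,100 excess over $332,300 is $1,071; credit = $1,225 − $1,071 = $154.
Adoption Credit: income exceeds $165,600 by $171,800 → 344 increments × $22 = $7,568 ≥ base, so the credit is $0.
Disability Support Credit: $337,400 meets or exceeds the $220,800 cutoff, so the credit is $0.
Total: $154 + $0 + $0 = $154.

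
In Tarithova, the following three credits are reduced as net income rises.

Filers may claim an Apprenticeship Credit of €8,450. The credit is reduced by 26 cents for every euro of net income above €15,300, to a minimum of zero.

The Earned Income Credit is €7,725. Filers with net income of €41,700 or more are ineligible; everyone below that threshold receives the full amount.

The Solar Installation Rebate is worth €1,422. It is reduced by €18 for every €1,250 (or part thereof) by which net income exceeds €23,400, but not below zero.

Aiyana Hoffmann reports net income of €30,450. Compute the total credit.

€13,550

Apprenticeship Credit: 26% of the €15,150 excess over €15,300 is €3,939; credit = €8,450 − €3,939 = €4,511.
Earned Income Credit: €30,450 is below the €41,700 cutoff, so the full €7,725 applies.
Solar Installation Rebate: income exceeds €23,400 by €7,050, which is 6 full-or-partial €1,250 increments; reduction = 6 × €18 = €108, leaving €1,314.
Total: €4,511 + €7,725 + €1,314 = €13,550.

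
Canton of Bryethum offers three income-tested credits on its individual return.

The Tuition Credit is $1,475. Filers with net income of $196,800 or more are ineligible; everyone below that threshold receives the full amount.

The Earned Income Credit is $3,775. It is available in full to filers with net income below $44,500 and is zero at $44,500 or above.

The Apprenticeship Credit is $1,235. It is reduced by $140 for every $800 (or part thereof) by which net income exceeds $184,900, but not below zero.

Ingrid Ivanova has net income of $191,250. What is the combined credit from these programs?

Tuition Credit: $191,250 is below the $196,800 cutoff, so the full $1,475 applies.
Earned Income Credit: $191,250 meets or exceeds the $44,500 cutoff, so the credit is $0.
Apprenticeship Credit: income exceeds $184,900 by $6,350, which is 8 full-or-partial $800 increments; reduction = 8 × $140 = $1,120, leaving $115.
Total: $1,475 + $0 + $115 = $1,590.

$1,590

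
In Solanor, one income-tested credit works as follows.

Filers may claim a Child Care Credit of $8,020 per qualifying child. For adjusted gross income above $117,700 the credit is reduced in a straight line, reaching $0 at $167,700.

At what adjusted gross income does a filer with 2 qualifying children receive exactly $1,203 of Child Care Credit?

Full credit = 2 × $8,020 = $16,040.
$1,203 is 1,203/16,040 of the full $16,040, so 14,837/16,040 of the $50,000 range has been used: income = $117,700 + $50,000 × 14,837/16,040 = $163,950.

$163,950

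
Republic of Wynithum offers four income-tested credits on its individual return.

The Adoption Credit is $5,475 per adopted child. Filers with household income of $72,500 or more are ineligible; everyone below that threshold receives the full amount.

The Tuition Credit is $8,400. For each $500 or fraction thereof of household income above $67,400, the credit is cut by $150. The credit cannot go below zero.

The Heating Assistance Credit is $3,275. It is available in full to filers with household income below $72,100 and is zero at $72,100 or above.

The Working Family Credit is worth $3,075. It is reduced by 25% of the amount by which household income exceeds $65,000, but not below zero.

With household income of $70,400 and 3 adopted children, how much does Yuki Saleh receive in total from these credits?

$28,925

Adoption Credit: base = 3 × $5,475 = $16,425. $70,400 is below the $72,500 cutoff, so the full $16,425 applies.
Tuition Credit: income exceeds $67,400 by $3,000, which is 6 full-or-partial $500 increments; reduction = 6 × $150 = $900, leaving $7,500.
Heating Assistance Credit: $70,400 is below the $72,100 cutoff, so the full $3,275 applies.
Working Family Credit: 25% of the $5,400 excess over $65,000 is $1,350; credit = $3,075 − $1,350 = $1,725.
Total: $16,425 + $7,500 + $3,275 + $1,725 = $28,925.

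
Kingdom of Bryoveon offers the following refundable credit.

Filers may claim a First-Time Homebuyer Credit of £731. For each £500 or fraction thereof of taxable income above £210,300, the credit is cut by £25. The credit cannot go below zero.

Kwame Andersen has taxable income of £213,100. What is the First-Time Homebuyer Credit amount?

£581

First-Time Homebuyer Credit: income exceeds £210,300 by £2,800, which is 6 full-or-partial £500 increments; reduction = 6 × £25 = £150, leaving £581.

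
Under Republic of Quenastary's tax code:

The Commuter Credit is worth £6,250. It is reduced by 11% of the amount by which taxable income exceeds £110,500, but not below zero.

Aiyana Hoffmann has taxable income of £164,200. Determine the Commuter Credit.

Commuter Credit: 11% of the £53,700 excess over £110,500 is £5,907; credit = £6,250 − £5,907 = £343.

£343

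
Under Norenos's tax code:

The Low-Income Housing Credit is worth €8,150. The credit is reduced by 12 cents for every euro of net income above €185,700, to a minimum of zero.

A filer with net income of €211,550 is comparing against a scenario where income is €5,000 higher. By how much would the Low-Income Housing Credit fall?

At €211,550 — 12% of the €25,850 excess over €185,700 is €3,102; credit = €8,150 − €3,102 = €5,048.
At €216,550 — 12% of the €30,850 excess over €185,700 is €3,702; credit = €8,150 − €3,702 = €4,448.
Lost: €5,048 − €4,448 = €600.

€600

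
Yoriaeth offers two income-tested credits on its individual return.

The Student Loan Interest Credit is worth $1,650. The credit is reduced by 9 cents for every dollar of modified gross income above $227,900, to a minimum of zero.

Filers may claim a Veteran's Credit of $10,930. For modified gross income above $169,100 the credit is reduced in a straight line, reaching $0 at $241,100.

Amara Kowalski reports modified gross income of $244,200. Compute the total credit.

Student Loan Interest Credit: 9% of the $16,300 excess over $227,900 is $1,467; credit = $1,650 − $1,467 = $183.
Veteran's Credit: $244,200 is at or above $241,100, so the credit is $0.
Total: $183 + $0 = $183.

$183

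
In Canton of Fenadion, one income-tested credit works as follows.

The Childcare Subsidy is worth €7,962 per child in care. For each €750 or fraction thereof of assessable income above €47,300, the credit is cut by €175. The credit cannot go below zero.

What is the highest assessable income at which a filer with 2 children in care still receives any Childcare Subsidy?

Full credit = 2 × €7,962 = €15,924.
After 90 increments the reduction is 90 × €175 = €15,750, leaving €174; one more increment wipes it out. Increment 90 ends at excess 90 × €750 = €67,500, so the highest qualifying income is €47,300 + €67,500 = €114,800.

€114,800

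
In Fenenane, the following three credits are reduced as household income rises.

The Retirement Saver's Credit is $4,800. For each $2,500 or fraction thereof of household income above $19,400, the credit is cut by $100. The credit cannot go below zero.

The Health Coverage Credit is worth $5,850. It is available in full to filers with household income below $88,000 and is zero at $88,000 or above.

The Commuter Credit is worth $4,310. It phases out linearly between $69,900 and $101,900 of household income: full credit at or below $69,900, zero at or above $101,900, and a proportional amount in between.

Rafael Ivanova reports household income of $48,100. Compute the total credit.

Retirement Saver's Credit: income exceeds $19,400 by $28,700, which is 12 full-or-partial $2,500 increments; reduction = 12 × $100 = $1,200, leaving $3,600.
Health Coverage Credit: $48,100 is below the $88,000 cutoff, so the full $5,850 applies.
Commuter Credit: $48,100 is at or below the $69,900 threshold, so the full $4,310 applies.
Total: $3,600 + $5,850 + $4,310 = $13,760.

$13,760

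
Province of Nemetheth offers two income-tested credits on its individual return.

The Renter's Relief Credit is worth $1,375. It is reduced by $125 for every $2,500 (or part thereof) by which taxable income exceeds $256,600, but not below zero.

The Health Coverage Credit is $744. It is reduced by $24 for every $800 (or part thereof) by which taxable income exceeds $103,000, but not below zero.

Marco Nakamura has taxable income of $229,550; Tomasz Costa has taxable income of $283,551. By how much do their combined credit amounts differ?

$1,375

Marco ($229,550): Renter's Relief Credit: $229,550 is at or below the $256,600 threshold, so the full $1,375 applies. Health Coverage Credit: income exceeds $103,000 by $126,550 → 159 increments × $24 = $3,816 ≥ base, so the credit is $0. total $1,375 + $0 = $1,375
Tomasz ($283,551): Renter's Relief Credit: income exceeds $256,600 by $26,951 → 11 increments × $125 = $1,375 ≥ base, so the credit is $0. Health Coverage Credit: income exceeds $103,000 by $180,551 → 226 increments × $24 = $5,424 ≥ base, so the credit is $0. total $0 + $0 = $0
Difference: |$1,375 − $0| = $1,375.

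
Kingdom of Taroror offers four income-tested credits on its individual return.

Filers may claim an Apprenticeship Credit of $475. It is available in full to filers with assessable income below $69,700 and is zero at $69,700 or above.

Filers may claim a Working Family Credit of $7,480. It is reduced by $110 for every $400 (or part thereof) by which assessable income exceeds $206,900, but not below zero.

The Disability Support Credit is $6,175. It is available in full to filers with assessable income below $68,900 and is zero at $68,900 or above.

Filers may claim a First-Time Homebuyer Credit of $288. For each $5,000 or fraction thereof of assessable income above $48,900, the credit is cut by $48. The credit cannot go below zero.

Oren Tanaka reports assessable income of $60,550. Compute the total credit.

$14,274

Apprenticeship Credit: $60,550 is below the $69,700 cutoff, so the full $475 applies.
Working Family Credit: $60,550 is at or below the $206,900 threshold, so the full $7,480 applies.
Disability Support Credit: $60,550 is below the $68,900 cutoff, so the full $6,175 applies.
First-Time Homebuyer Credit: income exceeds $48,900 by $11,650, which is 3 full-or-partial $5,000 increments; reduction = 3 × $48 = $144, leaving $144.
Total: $475 + $7,480 + $6,175 + $144 = $14,274.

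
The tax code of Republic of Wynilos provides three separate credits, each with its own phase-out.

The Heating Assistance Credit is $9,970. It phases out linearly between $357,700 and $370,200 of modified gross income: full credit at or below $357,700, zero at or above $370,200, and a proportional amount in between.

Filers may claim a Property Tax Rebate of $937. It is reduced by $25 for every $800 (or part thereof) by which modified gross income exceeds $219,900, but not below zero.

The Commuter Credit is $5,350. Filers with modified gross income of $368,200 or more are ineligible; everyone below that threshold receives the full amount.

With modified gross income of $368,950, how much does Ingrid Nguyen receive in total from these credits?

$997

Heating Assistance Credit: $368,950 is $11,250 into a $12,500 phase-out range, leaving 1,250/12,500 of the credit: $9,970 × 1,250/12,500 = $997.
Property Tax Rebate: income exceeds $219,900 by $149,050 → 187 increments × $25 = $4,675 ≥ base, so the credit is $0.
Commuter Credit: $368,950 meets or exceeds the $368,200 cutoff, so the credit is $0.
Total: $997 + $0 + $0 = $997.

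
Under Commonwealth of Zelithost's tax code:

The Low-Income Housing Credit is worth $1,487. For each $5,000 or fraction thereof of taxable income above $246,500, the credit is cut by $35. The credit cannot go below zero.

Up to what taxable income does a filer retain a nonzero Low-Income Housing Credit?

After 42 increments the reduction is 42 × $35 = $1,470, leaving $17; one more increment wipes it out. Increment 42 ends at excess 42 × $5,000 = $210,000, so the highest qualifying income is $246,500 + $210,000 = $456,500.

$456,500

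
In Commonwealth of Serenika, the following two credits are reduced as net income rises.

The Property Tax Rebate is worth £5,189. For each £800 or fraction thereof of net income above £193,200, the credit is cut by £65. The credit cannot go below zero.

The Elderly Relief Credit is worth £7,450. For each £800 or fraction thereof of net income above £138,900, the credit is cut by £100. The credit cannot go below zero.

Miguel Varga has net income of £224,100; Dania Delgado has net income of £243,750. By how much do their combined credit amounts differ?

Miguel (£224,100): Property Tax Rebate: income exceeds £193,200 by £30,900, which is 39 full-or-partial £800 increments; reduction = 39 × £65 = £2,535, leaving £2,654. Elderly Relief Credit: income exceeds £138,900 by £85,200 → 107 increments × £100 = £10,700 ≥ base, so the credit is £0. total £2,654 + £0 = £2,654
Dania (£243,750): Property Tax Rebate: income exceeds £193,200 by £50,550, which is 64 full-or-partial £800 increments; reduction = 64 × £65 = £4,160, leaving £1,029. Elderly Relief Credit: income exceeds £138,900 by £104,850 → 132 increments × £100 = £13,200 ≥ base, so the credit is £0. total £1,029 + £0 = £1,029
Difference: |£2,654 − £1,029| = £1,625.

£1,625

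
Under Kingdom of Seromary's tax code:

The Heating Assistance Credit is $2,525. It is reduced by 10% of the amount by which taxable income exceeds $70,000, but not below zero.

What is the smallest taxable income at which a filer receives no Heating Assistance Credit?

$95,250

The credit falls by 10% of each dollar above $70,000, so it reaches zero when the excess is $2,525 / 10% = $25,250: income = $70,000 + $25,250 = $95,250.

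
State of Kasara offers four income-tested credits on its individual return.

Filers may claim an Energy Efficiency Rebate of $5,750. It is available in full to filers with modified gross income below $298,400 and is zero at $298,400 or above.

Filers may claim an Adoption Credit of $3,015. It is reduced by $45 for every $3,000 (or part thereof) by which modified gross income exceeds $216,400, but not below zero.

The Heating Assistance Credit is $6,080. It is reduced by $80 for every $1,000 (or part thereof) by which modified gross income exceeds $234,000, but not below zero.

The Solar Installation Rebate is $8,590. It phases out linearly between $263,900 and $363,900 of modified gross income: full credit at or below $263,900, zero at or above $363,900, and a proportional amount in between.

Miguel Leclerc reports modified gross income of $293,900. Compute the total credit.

$14,888

Energy Efficiency Rebate: $293,900 is below the $298,400 cutoff, so the full $5,750 applies.
Adoption Credit: income exceeds $216,400 by $77,500, which is 26 full-or-partial $3,000 increments; reduction = 26 × $45 = $1,170, leaving $1,845.
Heating Assistance Credit: income exceeds $234,000 by $59,900, which is 60 full-or-partial $1,000 increments; reduction = 60 × $80 = $4,800, leaving $1,280.
Solar Installation Rebate: $293,900 is $30,000 into a $100,000 phase-out range, leaving 70,000/100,000 of the credit: $8,590 × 70,000/100,000 = $6,013.
Total: $5,750 + $1,845 + $1,280 + $6,013 = $14,888.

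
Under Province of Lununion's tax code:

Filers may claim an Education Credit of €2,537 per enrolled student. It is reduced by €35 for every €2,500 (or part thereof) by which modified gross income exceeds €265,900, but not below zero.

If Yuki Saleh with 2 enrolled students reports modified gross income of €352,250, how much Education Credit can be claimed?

Education Credit: base = 2 × €2,537 = €5,074. income exceeds €265,900 by €86,350, which is 35 full-or-partial €2,500 increments; reduction = 35 × €35 = €1,225, leaving €3,849.

€3,849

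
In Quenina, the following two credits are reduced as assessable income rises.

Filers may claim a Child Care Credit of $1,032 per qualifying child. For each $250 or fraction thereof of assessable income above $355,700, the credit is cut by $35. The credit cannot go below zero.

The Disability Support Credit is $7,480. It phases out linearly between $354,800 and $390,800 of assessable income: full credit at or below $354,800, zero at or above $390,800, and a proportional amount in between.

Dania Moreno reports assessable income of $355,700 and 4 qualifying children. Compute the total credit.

Child Care Credit: base = 4 × $1,032 = $4,128. $355,700 is at or below the $355,700 threshold, so the full $4,128 applies.
Disability Support Credit: $355,700 is $900 into a $36,000 phase-out range, leaving 35,100/36,000 of the credit: $7,480 × 35,100/36,000 = $7,293.
Total: $4,128 + $7,293 = $11,421.

$11,421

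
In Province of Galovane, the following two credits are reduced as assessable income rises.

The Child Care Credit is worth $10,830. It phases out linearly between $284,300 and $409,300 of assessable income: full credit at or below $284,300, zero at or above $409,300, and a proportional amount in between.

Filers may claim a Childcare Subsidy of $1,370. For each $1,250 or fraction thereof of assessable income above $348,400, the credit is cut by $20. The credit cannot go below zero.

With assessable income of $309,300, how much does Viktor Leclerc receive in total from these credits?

Child Care Credit: $309,300 is $25,000 into a $125,000 phase-out range, leaving 100,000/125,000 of the credit: $10,830 × 100,000/125,000 = $8,664.
Childcare Subsidy: $309,300 is at or below the $348,400 threshold, so the full $1,370 applies.
Total: $8,664 + $1,370 = $10,034.

$10,034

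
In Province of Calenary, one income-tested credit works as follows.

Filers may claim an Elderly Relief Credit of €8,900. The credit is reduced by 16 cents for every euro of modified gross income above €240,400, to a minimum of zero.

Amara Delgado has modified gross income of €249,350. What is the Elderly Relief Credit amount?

Elderly Relief Credit: 16% of the €8,950 excess over €240,400 is €1,432; credit = €8,900 − €1,432 = €7,468.

€7,468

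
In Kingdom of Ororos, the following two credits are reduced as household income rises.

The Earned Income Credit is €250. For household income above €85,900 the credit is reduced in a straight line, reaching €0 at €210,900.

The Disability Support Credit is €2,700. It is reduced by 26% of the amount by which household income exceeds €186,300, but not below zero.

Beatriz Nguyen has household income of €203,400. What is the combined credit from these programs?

Earned Income Credit: €203,400 is €117,500 into a €125,000 phase-out range, leaving 7,500/125,000 of the credit: €250 × 7,500/125,000 = €15.
Disability Support Credit: 26% of the €17,100 excess over €186,300 is €4,446 ≥ base, so the credit is €0.
Total: €15 + €0 = €15.

€15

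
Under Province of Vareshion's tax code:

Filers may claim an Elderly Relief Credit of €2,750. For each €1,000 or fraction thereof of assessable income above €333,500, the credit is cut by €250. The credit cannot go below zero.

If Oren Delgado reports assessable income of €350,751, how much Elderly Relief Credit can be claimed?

Elderly Relief Credit: income exceeds €333,500 by €17,251 → 18 increments × €250 = €4,500 ≥ base, so the credit is €0.

€0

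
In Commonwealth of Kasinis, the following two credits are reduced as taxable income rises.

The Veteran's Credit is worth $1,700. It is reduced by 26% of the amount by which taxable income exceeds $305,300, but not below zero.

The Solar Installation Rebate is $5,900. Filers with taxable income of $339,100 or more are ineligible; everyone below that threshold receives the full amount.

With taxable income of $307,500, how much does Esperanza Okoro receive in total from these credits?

$7,028

Veteran's Credit: 26% of the $2,200 excess over $305,300 is $572; credit = $1,700 − $572 = $1,128.
Solar Installation Rebate: $307,500 is below the $339,100 cutoff, so the full $5,900 applies.
Total: $1,128 + $5,900 = $7,028.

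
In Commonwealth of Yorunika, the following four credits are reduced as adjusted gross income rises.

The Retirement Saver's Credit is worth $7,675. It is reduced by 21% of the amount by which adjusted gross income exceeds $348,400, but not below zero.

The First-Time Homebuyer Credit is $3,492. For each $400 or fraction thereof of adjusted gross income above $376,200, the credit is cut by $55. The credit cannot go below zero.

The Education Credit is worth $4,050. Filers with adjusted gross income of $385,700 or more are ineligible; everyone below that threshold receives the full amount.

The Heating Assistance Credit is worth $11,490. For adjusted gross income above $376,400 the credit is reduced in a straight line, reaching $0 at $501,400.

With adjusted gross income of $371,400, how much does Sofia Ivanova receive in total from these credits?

$21,877

Retirement Saver's Credit: 21% of the $23,000 excess over $348,400 is $4,830; credit = $7,675 − $4,830 = $2,845.
First-Time Homebuyer Credit: $371,400 is at or below the $376,200 threshold, so the full $3,492 applies.
Education Credit: $371,400 is below the $385,700 cutoff, so the full $4,050 applies.
Heating Assistance Credit: $371,400 is at or below the $376,400 threshold, so the full $11,490 applies.
Total: $2,845 + $3,492 + $4,050 + $11,490 = $21,877.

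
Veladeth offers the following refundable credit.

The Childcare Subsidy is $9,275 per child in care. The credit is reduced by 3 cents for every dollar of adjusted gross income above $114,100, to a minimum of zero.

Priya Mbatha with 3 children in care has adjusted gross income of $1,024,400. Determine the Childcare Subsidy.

$516

Childcare Subsidy: base = 3 × $9,275 = $27,825. 3% of the $910,300 excess over $114,100 is $27,309; credit = $27,825 − $27,309 = $516.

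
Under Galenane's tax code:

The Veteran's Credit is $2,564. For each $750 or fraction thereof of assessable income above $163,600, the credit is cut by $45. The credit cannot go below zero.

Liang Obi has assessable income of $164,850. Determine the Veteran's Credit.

Veteran's Credit: income exceeds $163,600 by $1,250, which is 2 full-or-partial $750 increments; reduction = 2 × $45 = $90, leaving $2,474.

$2,474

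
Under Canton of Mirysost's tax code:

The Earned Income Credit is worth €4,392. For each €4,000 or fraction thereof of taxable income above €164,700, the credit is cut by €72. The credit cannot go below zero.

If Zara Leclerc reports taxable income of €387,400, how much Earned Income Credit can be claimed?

Earned Income Credit: income exceeds €164,700 by €222,700, which is 56 full-or-partial €4,000 increments; reduction = 56 × €72 = €4,032, leaving €360.

€360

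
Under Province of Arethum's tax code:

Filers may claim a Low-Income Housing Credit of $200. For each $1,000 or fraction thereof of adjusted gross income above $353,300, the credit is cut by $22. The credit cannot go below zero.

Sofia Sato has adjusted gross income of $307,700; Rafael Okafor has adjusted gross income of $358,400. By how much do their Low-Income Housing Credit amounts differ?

$132

Sofia ($307,700): Low-Income Housing Credit: $307,700 is at or below the $353,300 threshold, so the full $200 applies.
Rafael ($358,400): Low-Income Housing Credit: income exceeds $353,300 by $5,100, which is 6 full-or-partial $1,000 increments; reduction = 6 × $22 = $132, leaving $68.
Difference: |$200 − $68| = $132.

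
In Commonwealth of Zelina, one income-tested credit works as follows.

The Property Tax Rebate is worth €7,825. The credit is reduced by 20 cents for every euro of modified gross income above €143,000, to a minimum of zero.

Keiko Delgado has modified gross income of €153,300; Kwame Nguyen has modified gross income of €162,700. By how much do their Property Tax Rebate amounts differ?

€1,880

Keiko (€153,300): Property Tax Rebate: 20% of the €10,300 excess over €143,000 is €2,060; credit = €7,825 − €2,060 = €5,765.
Kwame (€162,700): Property Tax Rebate: 20% of the €19,700 excess over €143,000 is €3,940; credit = €7,825 − €3,940 = €3,885.
Difference: |€5,765 − €3,885| = €1,880.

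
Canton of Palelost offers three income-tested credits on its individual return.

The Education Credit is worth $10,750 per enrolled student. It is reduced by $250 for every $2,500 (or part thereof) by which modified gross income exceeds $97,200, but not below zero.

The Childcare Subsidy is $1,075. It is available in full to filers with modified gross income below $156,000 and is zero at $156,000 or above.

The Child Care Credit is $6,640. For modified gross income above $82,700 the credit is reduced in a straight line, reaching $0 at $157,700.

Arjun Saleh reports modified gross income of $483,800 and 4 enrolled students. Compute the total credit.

$4,250

Education Credit: base = 4 × $10,750 = $43,000. income exceeds $97,200 by $386,600, which is 155 full-or-partial $2,500 increments; reduction = 155 × $250 = $38,750, leaving $4,250.
Childcare Subsidy: $483,800 meets or exceeds the $156,000 cutoff, so the credit is $0.
Child Care Credit: $483,800 is at or above $157,700, so the credit is $0.
Total: $4,250 + $0 + $0 = $4,250.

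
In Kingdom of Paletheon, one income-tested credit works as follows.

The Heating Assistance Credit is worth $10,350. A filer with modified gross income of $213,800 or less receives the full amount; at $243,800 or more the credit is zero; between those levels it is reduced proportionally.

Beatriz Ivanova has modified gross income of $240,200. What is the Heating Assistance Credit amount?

Heating Assistance Credit: $240,200 is $26,400 into a $30,000 phase-out range, leaving 3,600/30,000 of the credit: $10,350 × 3,600/30,000 = $1,242.

$1,242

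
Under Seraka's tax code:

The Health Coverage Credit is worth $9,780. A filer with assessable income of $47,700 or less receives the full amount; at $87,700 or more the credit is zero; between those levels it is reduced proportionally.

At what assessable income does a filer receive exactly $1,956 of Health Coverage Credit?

$1,956 is 1,956/9,780 of the full $9,780, so 7,824/9,780 of the $40,000 range has been used: income = $47,700 + $40,000 × 7,824/9,780 = $79,700.

$79,700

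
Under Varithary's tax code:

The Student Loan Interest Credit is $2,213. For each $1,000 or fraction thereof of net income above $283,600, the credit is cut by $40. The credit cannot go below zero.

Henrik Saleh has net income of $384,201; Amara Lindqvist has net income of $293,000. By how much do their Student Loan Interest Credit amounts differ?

$1,813

Henrik ($384,201): Student Loan Interest Credit: income exceeds $283,600 by $100,601 → 101 increments × $40 = $4,040 ≥ base, so the credit is $0.
Amara ($293,000): Student Loan Interest Credit: income exceeds $283,600 by $9,400, which is 10 full-or-partial $1,000 increments; reduction = 10 × $40 = $400, leaving $1,813.
Difference: |$0 − $1,813| = $1,813.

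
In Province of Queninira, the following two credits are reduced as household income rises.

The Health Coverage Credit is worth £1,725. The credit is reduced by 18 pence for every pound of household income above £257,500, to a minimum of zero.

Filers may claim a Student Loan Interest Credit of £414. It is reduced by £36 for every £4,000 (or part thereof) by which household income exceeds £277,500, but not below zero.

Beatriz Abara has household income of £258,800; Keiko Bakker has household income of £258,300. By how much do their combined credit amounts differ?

Beatriz (£258,800): Health Coverage Credit: 18% of the £1,300 excess over £257,500 is £234; credit = £1,725 − £234 = £1,491. Student Loan Interest Credit: £258,800 is at or below the £277,500 threshold, so the full £414 applies. total £1,491 + £414 = £1,905
Keiko (£258,300): Health Coverage Credit: 18% of the £800 excess over £257,500 is £144; credit = £1,725 − £144 = £1,581. Student Loan Interest Credit: £258,300 is at or below the £277,500 threshold, so the full £414 applies. total £1,581 + £414 = £1,995
Difference: |£1,905 − £1,995| = £90.

£90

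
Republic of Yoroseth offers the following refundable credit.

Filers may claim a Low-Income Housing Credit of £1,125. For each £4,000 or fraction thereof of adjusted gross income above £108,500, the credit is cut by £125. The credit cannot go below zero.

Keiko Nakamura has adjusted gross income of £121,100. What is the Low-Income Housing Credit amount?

Low-Income Housing Credit: income exceeds £108,500 by £12,600, which is 4 full-or-partial £4,000 increments; reduction = 4 × £125 = £500, leaving £625.

£625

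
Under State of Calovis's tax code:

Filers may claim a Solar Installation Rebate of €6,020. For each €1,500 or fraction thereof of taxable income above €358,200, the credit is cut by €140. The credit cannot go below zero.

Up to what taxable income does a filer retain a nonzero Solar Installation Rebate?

€421,200

After 42 increments the reduction is 42 × €140 = €5,880, leaving €140; one more increment wipes it out. Increment 42 ends at excess 42 × €1,500 = €63,000, so the highest qualifying income is €358,200 + €63,000 = €421,200.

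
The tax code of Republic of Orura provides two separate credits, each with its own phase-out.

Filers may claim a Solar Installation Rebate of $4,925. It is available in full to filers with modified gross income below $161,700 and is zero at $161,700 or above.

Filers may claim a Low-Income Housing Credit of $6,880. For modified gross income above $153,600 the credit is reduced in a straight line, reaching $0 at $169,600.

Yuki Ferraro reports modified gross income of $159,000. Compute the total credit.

$9,483

Solar Installation Rebate: $159,000 is below the $161,700 cutoff, so the full $4,925 applies.
Low-Income Housing Credit: $159,000 is $5,400 into a $16,000 phase-out range, leaving 10,600/16,000 of the credit: $6,880 × 10,600/16,000 = $4,558.
Total: $4,925 + $4,558 = $9,483.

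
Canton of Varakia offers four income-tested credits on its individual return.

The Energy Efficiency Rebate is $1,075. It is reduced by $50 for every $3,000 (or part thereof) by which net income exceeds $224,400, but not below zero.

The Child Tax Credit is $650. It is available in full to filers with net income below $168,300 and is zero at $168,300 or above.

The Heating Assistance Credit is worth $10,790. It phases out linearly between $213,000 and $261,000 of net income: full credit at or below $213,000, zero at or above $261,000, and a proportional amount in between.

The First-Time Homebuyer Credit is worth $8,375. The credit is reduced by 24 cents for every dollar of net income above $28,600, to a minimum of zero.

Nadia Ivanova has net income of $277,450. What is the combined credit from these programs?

Energy Efficiency Rebate: income exceeds $224,400 by $53,050, which is 18 full-or-partial $3,000 increments; reduction = 18 × $50 = $900, leaving $175.
Child Tax Credit: $277,450 meets or exceeds the $168,300 cutoff, so the credit is $0.
Heating Assistance Credit: $277,450 is at or above $261,000, so the credit is $0.
First-Time Homebuyer Credit: 24% of the $248,850 excess over $28,600 is $59,724 ≥ base, so the credit is $0.
Total: $175 + $0 + $0 + $0 = $175.

$175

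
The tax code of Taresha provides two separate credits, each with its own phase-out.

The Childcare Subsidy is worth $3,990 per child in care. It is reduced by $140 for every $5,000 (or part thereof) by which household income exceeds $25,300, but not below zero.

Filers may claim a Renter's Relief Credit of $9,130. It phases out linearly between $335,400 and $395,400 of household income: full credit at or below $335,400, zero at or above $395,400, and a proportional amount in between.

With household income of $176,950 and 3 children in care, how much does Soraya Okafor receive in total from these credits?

Childcare Subsidy: base = 3 × $3,990 = $11,970. income exceeds $25,300 by $151,650, which is 31 full-or-partial $5,000 increments; reduction = 31 × $140 = $4,340, leaving $7,630.
Renter's Relief Credit: $176,950 is at or below the $335,400 threshold, so the full $9,130 applies.
Total: $7,630 + $9,130 = $16,760.

$16,760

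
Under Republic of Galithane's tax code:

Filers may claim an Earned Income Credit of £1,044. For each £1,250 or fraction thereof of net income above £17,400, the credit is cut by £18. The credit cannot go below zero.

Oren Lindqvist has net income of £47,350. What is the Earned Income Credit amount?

£612

Earned Income Credit: income exceeds £17,400 by £29,950, which is 24 full-or-partial £1,250 increments; reduction = 24 × £18 = £432, leaving £612.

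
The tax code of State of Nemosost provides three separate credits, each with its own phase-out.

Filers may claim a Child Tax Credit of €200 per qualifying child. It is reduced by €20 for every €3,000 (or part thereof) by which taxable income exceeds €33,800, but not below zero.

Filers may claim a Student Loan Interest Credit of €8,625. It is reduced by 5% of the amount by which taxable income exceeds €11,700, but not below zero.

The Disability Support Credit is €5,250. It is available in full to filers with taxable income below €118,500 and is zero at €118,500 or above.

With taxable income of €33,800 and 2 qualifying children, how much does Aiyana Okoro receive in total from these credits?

Child Tax Credit: base = 2 × €200 = €400. €33,800 is at or below the €33,800 threshold, so the full €400 applies.
Student Loan Interest Credit: 5% of the €22,100 excess over €11,700 is €1,105; credit = €8,625 − €1,105 = €7,520.
Disability Support Credit: €33,800 is below the €118,500 cutoff, so the full €5,250 applies.
Total: €400 + €7,520 + €5,250 = €13,170.

€13,170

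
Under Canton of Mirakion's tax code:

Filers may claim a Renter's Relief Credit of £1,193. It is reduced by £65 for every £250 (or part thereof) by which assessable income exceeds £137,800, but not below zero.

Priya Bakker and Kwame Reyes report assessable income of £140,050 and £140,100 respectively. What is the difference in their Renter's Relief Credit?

£65

Priya (£140,050): Renter's Relief Credit: income exceeds £137,800 by £2,250, which is 9 full-or-partial £250 increments; reduction = 9 × £65 = £585, leaving £608.
Kwame (£140,100): Renter's Relief Credit: income exceeds £137,800 by £2,300, which is 10 full-or-partial £250 increments; reduction = 10 × £65 = £650, leaving £543.
Difference: |£608 − £543| = £65.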